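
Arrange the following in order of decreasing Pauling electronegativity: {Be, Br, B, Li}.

Li is in period 2, group 1; Be is in period 2, group 2; B is in period 2, group 13; Br is in period 4, group 17.
Atoms toward the upper right of the periodic table pull bonding electrons most strongly.
These span different periods and groups, so the two trends combine.
Be > Li: Be lies to the right of Li in period 2, so the across-period effect alone puts Be higher.
B > Be: B lies to the right of Be in period 2, so the across-period effect alone puts B higher.
Br > B: period and group pull opposite ways; the across-period shift dominates (2.96 vs 2.04).
Approximate values (Pauling): Li 0.98, Be 1.57, B 2.04, Br 2.96.
So from highest to lowest: Br > B > Be > Li.

Br > B > Be > Li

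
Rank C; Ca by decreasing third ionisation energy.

Ca, C

After 2 electrons have been removed, what remains? C²⁺ still has 2 valence electrons; Ca²⁺ is the bare [Ar] core.
Breaking into a closed-shell core is much more expensive than removing a leftover valence electron — Ca has the largest IE_3 here.
Approximate IE_3 values (kJ/mol): C 4620, Ca 4912.
So the third ionization energies run C < Ca.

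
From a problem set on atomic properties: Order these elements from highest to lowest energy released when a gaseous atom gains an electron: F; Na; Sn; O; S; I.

O is in period 2, group 16; F is in period 2, group 17; Na is in period 3, group 1; S is in period 3, group 16; Sn is in period 5, group 14; I is in period 5, group 17.
EA tends to increase across a period and decrease down a group, though the pattern is less regular than for IE or radius.
Here both period and group differ, so the two effects have to be weighed against each other.
Sn > Na: period and group pull opposite ways; the across-period shift dominates (107 vs 53 kJ/mol).
O > Sn: both effects reinforce here, so O is clearly the higher of the two.
S > O: this pair runs against the simple trend — see the exception note.
I > S: period and group pull opposite ways; the across-period shift dominates (295 vs 200 kJ/mol).
F > I: F sits above I in group 17, so the down-group effect alone puts F higher.
Note the exception: S has a higher electron affinity than O, contrary to the simple trend — the compact 2p subshell of O repels the added electron more than S's larger 3p does.
For reference (kJ/mol): O 141, F 328, Na 53, S 200, Sn 107, I 295.
So from highest to lowest: F > I > S > O > Sn > Na.

F > I > S > O > Sn > Na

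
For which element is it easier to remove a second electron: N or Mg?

Mg

After 1 electron has been removed, what remains? N⁺ still has 4 valence electrons; Mg⁺ still has 1 valence electron.
All are still removing valence electrons, so compare the +1 ions as you would atoms: IE_2 generally rises across a period (higher Z_eff) and falls down a group (larger shell), subject to the usual subshell exceptions.
Valence configurations: N⁺ [He]2s²2p², Mg⁺ [Ne]3s¹.
Tabulated IE_2 (kJ/mol): N 2856, Mg 1451.
Putting it together, IE_2: Mg < N.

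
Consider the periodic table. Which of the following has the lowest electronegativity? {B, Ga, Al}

B is in period 2, group 13; Al is in period 3, group 13; Ga is in period 4, group 13.
Smaller atoms with higher effective nuclear charge are more electronegative.
All are in group 13; the group trend (electronegativity increases up the group) applies, with the exception below.
Note the exception: Ga has a higher electronegativity than Al, contrary to the simple trend — poor shielding by filled d (and f) subshells raises the heavier element's effective nuclear charge more than the simple down-group trend predicts.
For reference (Pauling): B 2.04, Al 1.61, Ga 1.81.
The lowest electronegativity among these belongs to Al.

Al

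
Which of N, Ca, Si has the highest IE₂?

After 1 electron has been removed, what remains? N⁺ still has 4 valence electrons; Ca⁺ still has 1 valence electron; Si⁺ still has 3 valence electrons.
All are still removing valence electrons, so compare the +1 ions as you would atoms: IE_2 generally rises across a period (higher Z_eff) and falls down a group (larger shell), subject to the usual subshell exceptions.
Valence configurations: N⁺ [He]2s²2p², Ca⁺ [Ar]4s¹, Si⁺ [Ne]3s²3p¹.
Approximate IE_2 values (kJ/mol): N 2856, Ca 1145, Si 1577.
Hence IE_2: Ca < Si < N.

N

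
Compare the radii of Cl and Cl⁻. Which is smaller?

Cl

Forming Cl⁻ adds 1 electron to Cl. More electron–electron repulsion in the same shell, with unchanged nuclear charge, lets the cloud expand.
An anion is larger than its parent atom: Cl⁻ > Cl.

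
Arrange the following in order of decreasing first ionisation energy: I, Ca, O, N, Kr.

N > Kr > O > I > Ca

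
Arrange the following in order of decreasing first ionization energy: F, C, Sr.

C is in period 2, group 14; F is in period 2, group 17; Sr is in period 5, group 2.
Removing the outermost electron gets harder across a period and easier down a group.
Here both period and group differ, so the two effects have to be weighed against each other.
C > Sr: both effects reinforce here, so C is clearly the higher of the two.
F > C: F lies to the right of C in period 2, so the across-period effect alone puts F higher.
Approximate values (kJ/mol): C 1086, F 1681, Sr 550.
So from highest to lowest: F > C > Sr.

F > C > Sr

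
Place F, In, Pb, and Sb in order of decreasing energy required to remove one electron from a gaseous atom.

F > Sb > Pb > In

F is in period 2, group 17; In is in period 5, group 13; Sb is in period 5, group 15; Pb is in period 6, group 14.
Across a period the outer electron is held more tightly (higher IE₁); down a group it sits in a higher shell, more shielded, and comes off more easily.
Here both period and group differ, so the two effects have to be weighed against each other.
Pb > In: period and group pull opposite ways; the across-period shift dominates (716 vs 558 kJ/mol).
Sb > Pb: both effects reinforce here, so Sb is clearly the higher of the two.
F > Sb: relative to Sb, both the across-period and down-group shifts push F's first ionization energy up.
For reference (kJ/mol): F 1681, In 558, Sb 831, Pb 716.
So from highest to lowest: F > Sb > Pb > In.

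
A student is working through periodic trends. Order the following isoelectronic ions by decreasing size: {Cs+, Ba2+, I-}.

I- > Cs+ > Ba2+

All of these have 54 electrons, so size is governed by nuclear charge alone: the more protons, the stronger the pull on the same electron cloud, and the smaller the ion.
Nuclear charges: Ba2+ (Z=56), Cs+ (Z=55), I- (Z=53).
Largest to smallest: I- > Cs+ > Ba2+.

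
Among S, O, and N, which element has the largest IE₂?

O

Consider each +1 ion: S⁺ still has 5 valence electrons; O⁺ still has 5 valence electrons; N⁺ still has 4 valence electrons.
All are still removing valence electrons, so compare the +1 ions as you would atoms: IE_2 generally rises across a period (higher Z_eff) and falls down a group (larger shell), subject to the usual subshell exceptions.
Valence configurations: S⁺ [Ne]3s²3p³, O⁺ [He]2s²2p³, N⁺ [He]2s²2p².
Tabulated IE_2 (kJ/mol): S 2252, O 3388, N 2856.
So the second ionization energies run S < N < O.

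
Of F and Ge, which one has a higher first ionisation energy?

F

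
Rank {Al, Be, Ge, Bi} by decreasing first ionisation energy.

Be is in period 2, group 2; Al is in period 3, group 13; Ge is in period 4, group 14; Bi is in period 6, group 15.
Removing the outermost electron gets harder across a period and easier down a group.
Here both period and group differ, so the two effects have to be weighed against each other.
Bi > Al: period and group pull opposite ways; the across-period shift dominates (703 vs 578 kJ/mol).
Ge > Bi: the two effects oppose for this pair; the down-group effect wins (762 vs 703 kJ/mol).
Be > Ge: the two effects oppose for this pair; the down-group effect wins (900 vs 762 kJ/mol).
Tabulated first ionization energy (kJ/mol): Be 900, Al 578, Ge 762, Bi 703.
So from highest to lowest: Be > Ge > Bi > Al.

Be > Ge > Bi > Al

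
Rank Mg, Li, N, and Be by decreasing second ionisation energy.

Li > N > Be > Mg

After 1 electron has been removed, what remains? Mg⁺ still has 1 valence electron; Li⁺ is the bare [He] core; N⁺ still has 4 valence electrons; Be⁺ still has 1 valence electron.
Pulling an electron out of a noble-gas core costs far more than removing a remaining valence electron, so Li sits at the high end of IE_2.
Valence configurations: Mg⁺ [Ne]3s¹, N⁺ [He]2s²2p², Be⁺ [He]2s¹.
The numbers (kJ/mol): Mg 1451, Li 7298, N 2856, Be 1757.
Overall IE_2 order: Mg < Be < N < Li.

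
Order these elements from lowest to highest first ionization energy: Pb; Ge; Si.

Pb < Ge < Si

Si is in period 3, group 14; Ge is in period 4, group 14; Pb is in period 6, group 14.
Across a period the outer electron is held more tightly (higher IE₁); down a group it sits in a higher shell, more shielded, and comes off more easily.
All are in group 14, so first ionization energy increases up the group.
So from lowest to highest: Pb < Ge < Si.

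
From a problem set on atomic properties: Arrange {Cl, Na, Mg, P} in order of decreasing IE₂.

Na > Cl > P > Mg

IE_2 is the cost of taking one more electron from the +1 cation: Cl⁺ still has 6 valence electrons; Na⁺ is the bare [Ne] core; Mg⁺ still has 1 valence electron; P⁺ still has 4 valence electrons.
Core electrons are held far more tightly than valence electrons, so Na tops the IE_2 order.
Valence configurations: Cl⁺ [Ne]3s²3p⁴, Mg⁺ [Ne]3s¹, P⁺ [Ne]3s²3p².
The numbers (kJ/mol): Cl 2298, Na 4562, Mg 1451, P 1907.
So the second ionization energies run Mg < P < Cl < Na.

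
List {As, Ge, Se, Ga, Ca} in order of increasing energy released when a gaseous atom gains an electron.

Ca, Ga, As, Ge, Se

Ca is in period 4, group 2; Ga is in period 4, group 13; Ge is in period 4, group 14; As is in period 4, group 15; Se is in period 4, group 16.
Atoms with high Z_eff and room in the valence shell (especially the halogens) have the most exothermic electron affinities.
All lie in period 4; the across-period trend (electron affinity increases left to right) applies, with the exception below.
Note the exception: Ge has a higher electron affinity than As, contrary to the simple trend — adding an electron to As's half-filled 4p³ is unfavourable, so Ge (4p²) has the more exothermic EA.
Tabulated electron affinity (kJ/mol): Ca 2, Ga 29, Ge 119, As 78, Se 195.
So from lowest to highest: Ca < Ga < As < Ge < Se.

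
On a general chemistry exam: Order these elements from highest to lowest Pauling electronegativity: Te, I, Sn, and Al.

I > Te > Sn > Al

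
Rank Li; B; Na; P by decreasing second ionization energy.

Li > Na > B > P

IE_2 is the cost of taking one more electron from the +1 cation: Li⁺ is the bare [He] core; B⁺ still has 2 valence electrons; Na⁺ is the bare [Ne] core; P⁺ still has 4 valence electrons.
Breaking into a closed-shell core is much more expensive than removing a leftover valence electron — Na and Li have the largest IE_2 here.
Valence configurations: B⁺ [He]2s², P⁺ [Ne]3s²3p².
The numbers (kJ/mol): Li 7298, B 2427, Na 4562, P 1907.
Putting it together, IE_2: P < B < Na < Li.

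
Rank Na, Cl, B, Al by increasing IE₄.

Cl < Na < Al < B

The fourth ionization energy removes an electron from the +3 ion. For each element: Na³⁺ is already 2 electrons into the core; Cl³⁺ still has 4 valence electrons; B³⁺ is the bare [He] core; Al³⁺ is the bare [Ne] core.
Breaking into a closed-shell core is much more expensive than removing a leftover valence electron — Na, Al and B have the largest IE_4 here.
Tabulated IE_4 (kJ/mol): Na 9543, Cl 5159, B 25026, Al 11577.
Hence IE_4: Cl < Na < Al < B.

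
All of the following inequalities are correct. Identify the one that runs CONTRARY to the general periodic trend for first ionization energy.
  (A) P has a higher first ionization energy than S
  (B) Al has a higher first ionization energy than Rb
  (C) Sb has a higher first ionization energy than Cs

The general trend: first ionization energy increases across a period and decreases down a group.
(A) P (period 3, group 15) vs S (period 3, group 16): the stated order contradicts the simple trend.
(B) Al (period 3, group 13) vs Rb (period 5, group 1): the stated order agrees with the simple trend.
(C) Sb (period 5, group 15) vs Cs (period 6, group 1): the stated order agrees with the simple trend.
The exception is (A): S (3p⁴) ionizes more easily than half-filled P (3p³) because the paired 3p electron in S is pushed out by e⁻–e⁻ repulsion.

(A)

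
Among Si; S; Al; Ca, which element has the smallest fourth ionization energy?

Si

IE_4 is the cost of taking one more electron from the +3 cation: Si³⁺ still has 1 valence electron; S³⁺ still has 3 valence electrons; Al³⁺ is the bare [Ne] core; Ca³⁺ is already 1 electron into the core.
Breaking into a closed-shell core is much more expensive than removing a leftover valence electron — Ca and Al have the largest IE_4 here.
Valence configurations: Si³⁺ [Ne]3s¹, S³⁺ [Ne]3s²3p¹.
The numbers (kJ/mol): Si 4356, S 4556, Al 11577, Ca 6491.
So the fourth ionization energies run Si < S < Ca < Al.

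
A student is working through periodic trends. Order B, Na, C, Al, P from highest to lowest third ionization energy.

Na > C > B > P > Al

IE_3 is the cost of taking one more electron from the +2 cation: B²⁺ still has 1 valence electron; Na²⁺ is already 1 electron into the core; C²⁺ still has 2 valence electrons; Al²⁺ still has 1 valence electron; P²⁺ still has 3 valence electrons.
Pulling an electron out of a noble-gas core costs far more than removing a remaining valence electron, so Na sits at the high end of IE_3.
Valence configurations: B²⁺ [He]2s¹, C²⁺ [He]2s², Al²⁺ [Ne]3s¹, P²⁺ [Ne]3s²3p¹.
Approximate IE_3 values (kJ/mol): B 3660, Na 6910, C 4620, Al 2745, P 2914.
So the third ionization energies run Al < P < B < C < Na.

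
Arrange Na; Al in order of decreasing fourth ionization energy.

Al > Na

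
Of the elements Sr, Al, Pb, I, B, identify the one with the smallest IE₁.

Sr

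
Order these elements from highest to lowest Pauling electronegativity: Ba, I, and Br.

Br is in period 4, group 17; I is in period 5, group 17; Ba is in period 6, group 2.
Atoms toward the upper right of the periodic table pull bonding electrons most strongly.
These span different periods and groups, so the two trends combine.
I > Ba: relative to Ba, both the across-period and down-group shifts push I's electronegativity up.
Br > I: they share group 17; the group trend gives Br the larger value.
Approximate values (Pauling): Br 2.96, I 2.66, Ba 0.89.
So from highest to lowest: Br > I > Ba.

Br > I > Ba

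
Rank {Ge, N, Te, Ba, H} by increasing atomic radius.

H < N < Ge < Te < Ba

Across a period the added protons contract the valence shell; down a group each new principal shell makes the atom larger.
Neither a single period nor a single group — weigh both effects.
N > H: the two effects oppose for this pair; the down-group effect wins (71 vs 32 pm).
Ge > N: both effects reinforce here, so Ge is clearly the larger of the two.
Te > Ge: period and group pull opposite ways; the down-group shift dominates (136 vs 121 pm).
Ba > Te: relative to Te, both the across-period and down-group shifts push Ba's atomic radius up.
Approximate values (pm): H 32, N 71, Ge 121, Te 136, Ba 196.
So from smallest to largest: H < N < Ge < Te < Ba.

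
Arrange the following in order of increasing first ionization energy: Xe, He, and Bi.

IE₁ increases left→right with effective nuclear charge and decreases top→bottom as the valence shell moves farther out.
These span different periods and groups, so the two trends combine.
Xe > Bi: both effects reinforce here, so Xe is clearly the higher of the two.
He > Xe: He sits above Xe in group 18, so the down-group effect alone puts He higher.
Approximate values (kJ/mol): He 2372, Xe 1170, Bi 703.
So from lowest to highest: Bi < Xe < He.

Bi, Xe, He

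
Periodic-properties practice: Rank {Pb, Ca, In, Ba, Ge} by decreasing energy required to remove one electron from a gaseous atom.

Ge, Pb, Ca, In, Ba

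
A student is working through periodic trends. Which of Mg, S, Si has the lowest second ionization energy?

Mg

IE_2 is the cost of taking one more electron from the +1 cation: Mg⁺ still has 1 valence electron; S⁺ still has 5 valence electrons; Si⁺ still has 3 valence electrons.
All are still removing valence electrons, so compare the +1 ions as you would atoms: IE_2 generally rises across a period (higher Z_eff) and falls down a group (larger shell), subject to the usual subshell exceptions.
Valence configurations: Mg⁺ [Ne]3s¹, S⁺ [Ne]3s²3p³, Si⁺ [Ne]3s²3p¹.
Approximate IE_2 values (kJ/mol): Mg 1451, S 2252, Si 1577.
Putting it together, IE_2: Mg < Si < S.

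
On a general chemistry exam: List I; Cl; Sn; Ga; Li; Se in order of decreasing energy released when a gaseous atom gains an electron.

Cl, I, Se, Sn, Li, Ga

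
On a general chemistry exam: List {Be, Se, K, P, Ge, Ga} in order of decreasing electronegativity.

EN rises left→right (higher Z_eff, smaller atoms) and falls top→bottom (larger, more shielded atoms).
These span different periods and groups, so the two trends combine.
Be > K: relative to K, both the across-period and down-group shifts push Be's electronegativity up.
Ga > Be: period and group pull opposite ways; the across-period shift dominates (1.81 vs 1.57).
Ge > Ga: both are in period 4; the period trend gives Ge the larger value.
P > Ge: relative to Ge, both the across-period and down-group shifts push P's electronegativity up.
Se > P: the two effects oppose for this pair; the across-period effect wins (2.55 vs 2.19).
For reference (Pauling): Be 1.57, P 2.19, K 0.82, Ga 1.81, Ge 2.01, Se 2.55.
So from highest to lowest: Se > P > Ge > Ga > Be > K.

Se > P > Ge > Ga > Be > K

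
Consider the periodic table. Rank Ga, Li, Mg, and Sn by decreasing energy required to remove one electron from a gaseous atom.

Li is in period 2, group 1; Mg is in period 3, group 2; Ga is in period 4, group 13; Sn is in period 5, group 14.
Removing the outermost electron gets harder across a period and easier down a group.
A diagonal step moves right (one effect) and down (the opposite effect) at once.
Ga > Li: the two effects oppose for this pair; the across-period effect wins (579 vs 520 kJ/mol).
Sn > Ga: period and group pull opposite ways; the across-period shift dominates (709 vs 579 kJ/mol).
Mg > Sn: the two effects oppose for this pair; the down-group effect wins (738 vs 709 kJ/mol).
For reference (kJ/mol): Li 520, Mg 738, Ga 579, Sn 709.
So from highest to lowest: Mg > Sn > Ga > Li.

Mg > Sn > Ga > Li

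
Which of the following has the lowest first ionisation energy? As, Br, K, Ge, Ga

K

K is in period 4, group 1; Ga is in period 4, group 13; Ge is in period 4, group 14; As is in period 4, group 15; Br is in period 4, group 17.
Across a period the outer electron is held more tightly (higher IE₁); down a group it sits in a higher shell, more shielded, and comes off more easily.
All lie in period 4, so first ionization energy increases left to right.
The lowest first ionisation energy among these belongs to K.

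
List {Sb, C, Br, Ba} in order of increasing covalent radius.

C < Br < Sb < Ba

Moving right in a period, electrons are added to the same shell under a stronger nuclear pull, so atoms get smaller; moving down, a new shell is opened and atoms get larger.
Here both period and group differ, so the two effects have to be weighed against each other.
Br > C: period and group pull opposite ways; the down-group shift dominates (114 vs 75 pm).
Sb > Br: relative to Br, both the across-period and down-group shifts push Sb's atomic radius up.
Ba > Sb: both effects reinforce here, so Ba is clearly the larger of the two.
For reference (pm): C 75, Br 114, Sb 140, Ba 196.
So from smallest to largest: C < Br < Sb < Ba.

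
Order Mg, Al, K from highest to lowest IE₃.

Mg, K, Al

Consider each +2 ion: Mg²⁺ is the bare [Ne] core; Al²⁺ still has 1 valence electron; K²⁺ is already 1 electron into the core.
Core electrons are held far more tightly than valence electrons, so K and Mg top the IE_3 order.
Tabulated IE_3 (kJ/mol): Mg 7733, Al 2745, K 4420.
So the third ionization energies run Al < K < Mg.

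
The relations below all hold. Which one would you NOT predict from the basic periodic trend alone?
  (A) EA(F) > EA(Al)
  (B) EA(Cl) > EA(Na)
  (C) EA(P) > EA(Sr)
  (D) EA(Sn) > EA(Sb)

The general trend: electron affinity increases across a period and decreases down a group.
(A) F (period 2, group 17) vs Al (period 3, group 13): the stated order agrees with the simple trend.
(B) Cl (period 3, group 17) vs Na (period 3, group 1): the stated order agrees with the simple trend.
(C) P (period 3, group 15) vs Sr (period 5, group 2): the stated order agrees with the simple trend.
(D) Sn (period 5, group 14) vs Sb (period 5, group 15): the stated order contradicts the simple trend.
The exception is (D): adding an electron to Sb's half-filled 5p³ is unfavourable, so Sn has the more exothermic EA.

(D)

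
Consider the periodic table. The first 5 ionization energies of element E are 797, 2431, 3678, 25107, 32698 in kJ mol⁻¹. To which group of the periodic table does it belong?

Look for the largest jump between consecutive ionization energies: IE4/IE3 ≈ 6.8, far larger than any earlier ratio.
That jump marks the point where a core electron is being removed. So the atom has 3 valence electrons.
A main-group element with 3 valence electrons is in group 13.

Group 13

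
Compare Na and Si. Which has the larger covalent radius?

Na

Na is in period 3, group 1; Si is in period 3, group 14.
Across a period the added protons contract the valence shell; down a group each new principal shell makes the atom larger.
All lie in period 3, so atomic radius increases right to left.
So Na has the larger covalent radius (Na > Si).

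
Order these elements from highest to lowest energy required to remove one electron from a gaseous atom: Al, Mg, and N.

N is in period 2, group 15; Mg is in period 3, group 2; Al is in period 3, group 13.
Across a period the outer electron is held more tightly (higher IE₁); down a group it sits in a higher shell, more shielded, and comes off more easily.
These span different periods and groups, so the two trends combine.
Mg > Al: this pair runs against the simple trend — see the exception note.
N > Mg: relative to Mg, both the across-period and down-group shifts push N's first ionization energy up.
Note the exception: Mg has a higher first ionization energy than Al, contrary to the simple trend — Al's single 3p electron is easier to remove than one from Mg's filled 3s².
Tabulated first ionization energy (kJ/mol): N 1402, Mg 738, Al 578.
So from highest to lowest: N > Mg > Al.

N, Mg, Al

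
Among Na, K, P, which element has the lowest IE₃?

The third ionization energy removes an electron from the +2 ion. For each element: Na²⁺ is already 1 electron into the core; K²⁺ is already 1 electron into the core; P²⁺ still has 3 valence electrons.
Breaking into a closed-shell core is much more expensive than removing a leftover valence electron — K and Na have the largest IE_3 here.
Tabulated IE_3 (kJ/mol): Na 6910, K 4420, P 2914.
Hence IE_3: P < K < Na.

P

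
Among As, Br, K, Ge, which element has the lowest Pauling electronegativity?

K

Smaller atoms with higher effective nuclear charge are more electronegative.
All lie in period 4, so electronegativity increases left to right.
The lowest Pauling electronegativity among these belongs to K.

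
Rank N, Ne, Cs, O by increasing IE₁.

Across a period the outer electron is held more tightly (higher IE₁); down a group it sits in a higher shell, more shielded, and comes off more easily.
These span different periods and groups, so the two trends combine.
O > Cs: relative to Cs, both the across-period and down-group shifts push O's first ionization energy up.
N > O: this pair runs against the simple trend — see the exception note.
Ne > N: both are in period 2; the period trend gives Ne the larger value.
Note the exception: N has a higher first ionization energy than O, contrary to the simple trend — pairing an electron in O's 2p⁴ costs repulsion energy, so O ionizes more easily than half-filled N (2p³).
Approximate values (kJ/mol): N 1402, O 1314, Ne 2081, Cs 376.
So from lowest to highest: Cs < O < N < Ne.

Cs < O < N < Ne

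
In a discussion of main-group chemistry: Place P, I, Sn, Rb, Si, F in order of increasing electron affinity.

F is in period 2, group 17; Si is in period 3, group 14; P is in period 3, group 15; Rb is in period 5, group 1; Sn is in period 5, group 14; I is in period 5, group 17.
Electron affinity generally becomes more exothermic across a period toward the halogens and less exothermic down a group.
Here both period and group differ, so the two effects have to be weighed against each other.
P > Rb: relative to Rb, both the across-period and down-group shifts push P's electron affinity up.
Sn > P: this pair runs against the simple trend — see the exception note.
Si > Sn: they share group 14; the group trend gives Si the larger value.
I > Si: period and group pull opposite ways; the across-period shift dominates (295 vs 134 kJ/mol).
F > I: they share group 17; the group trend gives F the larger value.
Note the exception: Sn has a higher electron affinity than P, contrary to the simple trend — adding an electron to P's half-filled np³ subshell costs electron-pairing energy.
Note the exception: Si has a higher electron affinity than P, contrary to the simple trend — adding an electron to P's half-filled 3p³ is unfavourable, so Si (3p²) has the more exothermic EA.
Tabulated electron affinity (kJ/mol): F 328, Si 134, P 72, Rb 47, Sn 107, I 295.
So from lowest to highest: Rb < P < Sn < Si < I < F.

Rb, P, Sn, Si, I, F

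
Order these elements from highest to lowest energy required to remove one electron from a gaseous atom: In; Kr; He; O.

He, Kr, O, In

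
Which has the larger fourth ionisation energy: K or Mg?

Consider each +3 ion: K³⁺ is already 2 electrons into the core; Mg³⁺ is already 1 electron into the core.
All of these are removing an electron from a noble-gas core or deeper; the smaller core (lower principal quantum number) is held far more tightly, and within a period the higher nuclear charge binds the same core more tightly.
Tabulated IE_4 (kJ/mol): K 5877, Mg 10543.
Hence IE_4: K < Mg.

Mg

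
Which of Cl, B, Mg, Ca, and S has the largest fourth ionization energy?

B

IE_4 is the cost of taking one more electron from the +3 cation: Cl³⁺ still has 4 valence electrons; B³⁺ is the bare [He] core; Mg³⁺ is already 1 electron into the core; Ca³⁺ is already 1 electron into the core; S³⁺ still has 3 valence electrons.
Pulling an electron out of a noble-gas core costs far more than removing a remaining valence electron, so Ca, Mg and B sit at the high end of IE_4.
Valence configurations: Cl³⁺ [Ne]3s²3p², S³⁺ [Ne]3s²3p¹.
The numbers (kJ/mol): Cl 5159, B 25026, Mg 10543, Ca 6491, S 4556.
So the fourth ionization energies run S < Cl < Ca < Mg < B.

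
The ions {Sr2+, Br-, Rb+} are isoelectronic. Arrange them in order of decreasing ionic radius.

All of these have 36 electrons, so size is governed by nuclear charge alone: the more protons, the stronger the pull on the same electron cloud, and the smaller the ion.
Nuclear charges: Sr2+ (Z=38), Rb+ (Z=37), Br- (Z=35).
Largest to smallest: Br- > Rb+ > Sr2+.

Br- > Rb+ > Sr2+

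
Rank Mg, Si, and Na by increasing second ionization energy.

The second ionization energy removes an electron from the +1 ion. For each element: Mg⁺ still has 1 valence electron; Si⁺ still has 3 valence electrons; Na⁺ is the bare [Ne] core.
Pulling an electron out of a noble-gas core costs far more than removing a remaining valence electron, so Na sits at the high end of IE_2.
Valence configurations: Mg⁺ [Ne]3s¹, Si⁺ [Ne]3s²3p¹.
Approximate IE_2 values (kJ/mol): Mg 1451, Si 1577, Na 4562.
So the second ionization energies run Mg < Si < Na.

Mg < Si < Na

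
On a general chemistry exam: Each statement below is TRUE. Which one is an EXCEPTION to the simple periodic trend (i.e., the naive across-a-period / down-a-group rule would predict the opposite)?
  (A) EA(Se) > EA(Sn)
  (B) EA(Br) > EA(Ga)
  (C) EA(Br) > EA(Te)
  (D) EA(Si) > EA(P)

The general trend: electron affinity increases across a period and decreases down a group.
(A) Se (period 4, group 16) vs Sn (period 5, group 14): the stated order agrees with the simple trend.
(B) Br (period 4, group 17) vs Ga (period 4, group 13): the stated order agrees with the simple trend.
(C) Br (period 4, group 17) vs Te (period 5, group 16): the stated order agrees with the simple trend.
(D) Si (period 3, group 14) vs P (period 3, group 15): the stated order contradicts the simple trend.
The exception is (D): adding an electron to P's half-filled 3p³ is unfavourable, so Si (3p²) has the more exothermic EA.

(D)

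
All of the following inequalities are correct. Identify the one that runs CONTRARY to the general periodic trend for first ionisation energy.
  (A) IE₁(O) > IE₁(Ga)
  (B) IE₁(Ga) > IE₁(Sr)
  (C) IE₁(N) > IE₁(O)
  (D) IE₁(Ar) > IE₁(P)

(C)

The general trend: first ionisation energy increases across a period and decreases down a group.
(A) O (period 2, group 16) vs Ga (period 4, group 13): the stated order agrees with the simple trend.
(B) Ga (period 4, group 13) vs Sr (period 5, group 2): the stated order agrees with the simple trend.
(C) N (period 2, group 15) vs O (period 2, group 16): the stated order contradicts the simple trend.
(D) Ar (period 3, group 18) vs P (period 3, group 15): the stated order agrees with the simple trend.
The exception is (C): pairing an electron in O's 2p⁴ costs repulsion energy, so O ionizes more easily than half-filled N (2p³).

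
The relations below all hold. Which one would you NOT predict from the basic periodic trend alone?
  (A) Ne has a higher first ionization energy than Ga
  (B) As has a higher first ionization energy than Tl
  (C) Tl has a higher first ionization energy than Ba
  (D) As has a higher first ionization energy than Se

The general trend: first ionization energy increases across a period and decreases down a group.
(A) Ne (period 2, group 18) vs Ga (period 4, group 13): the stated order agrees with the simple trend.
(B) As (period 4, group 15) vs Tl (period 6, group 13): the stated order agrees with the simple trend.
(C) Tl (period 6, group 13) vs Ba (period 6, group 2): the stated order agrees with the simple trend.
(D) As (period 4, group 15) vs Se (period 4, group 16): the stated order contradicts the simple trend.
The exception is (D): Se (4p⁴) ionizes more easily than half-filled As (4p³).

(D)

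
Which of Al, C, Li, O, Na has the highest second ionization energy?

After 1 electron has been removed, what remains? Al⁺ still has 2 valence electrons; C⁺ still has 3 valence electrons; Li⁺ is the bare [He] core; O⁺ still has 5 valence electrons; Na⁺ is the bare [Ne] core.
Core electrons are held far more tightly than valence electrons, so Na and Li top the IE_2 order.
Valence configurations: Al⁺ [Ne]3s², C⁺ [He]2s²2p¹, O⁺ [He]2s²2p³.
The numbers (kJ/mol): Al 1817, C 2353, Li 7298, O 3388, Na 4562.
Hence IE_2: Al < C < O < Na < Li.

Li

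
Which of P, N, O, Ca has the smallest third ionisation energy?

P

IE_3 is the cost of taking one more electron from the +2 cation: P²⁺ still has 3 valence electrons; N²⁺ still has 3 valence electrons; O²⁺ still has 4 valence electrons; Ca²⁺ is the bare [Ar] core.
Usually core removal costs more than valence removal, but here the competition is close: a tightly held n=2 valence electron can cost more to remove than an n=3 core electron, so the actual values have to decide it.
Valence configurations: P²⁺ [Ne]3s²3p¹, N²⁺ [He]2s²2p¹, O²⁺ [He]2s²2p².
Tabulated IE_3 (kJ/mol): P 2914, N 4578, O 5300, Ca 4912.
So the third ionization energies run P < N < Ca < O.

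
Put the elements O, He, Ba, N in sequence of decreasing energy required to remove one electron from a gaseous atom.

He > N > O > Ba

He is in period 1, group 18; N is in period 2, group 15; O is in period 2, group 16; Ba is in period 6, group 2.
Across a period the outer electron is held more tightly (higher IE₁); down a group it sits in a higher shell, more shielded, and comes off more easily.
These span different periods and groups, so the two trends combine.
O > Ba: both effects reinforce here, so O is clearly the higher of the two.
N > O: this pair runs against the simple trend — see the exception note.
He > N: both effects reinforce here, so He is clearly the higher of the two.
Note the exception: N has a higher first ionization energy than O, contrary to the simple trend — pairing an electron in O's 2p⁴ costs repulsion energy, so O ionizes more easily than half-filled N (2p³).
For reference (kJ/mol): He 2372, N 1402, O 1314, Ba 503.
So from highest to lowest: He > N > O > Ba.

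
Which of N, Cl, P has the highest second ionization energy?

N

After 1 electron has been removed, what remains? N⁺ still has 4 valence electrons; Cl⁺ still has 6 valence electrons; P⁺ still has 4 valence electrons.
All are still removing valence electrons, so compare the +1 ions as you would atoms: IE_2 generally rises across a period (higher Z_eff) and falls down a group (larger shell), subject to the usual subshell exceptions.
Valence configurations: N⁺ [He]2s²2p², Cl⁺ [Ne]3s²3p⁴, P⁺ [Ne]3s²3p².
Tabulated IE_2 (kJ/mol): N 2856, Cl 2298, P 1907.
Hence IE_2: P < Cl < N.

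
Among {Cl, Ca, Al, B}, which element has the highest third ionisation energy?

Ca

IE_3 is the cost of taking one more electron from the +2 cation: Cl²⁺ still has 5 valence electrons; Ca²⁺ is the bare [Ar] core; Al²⁺ still has 1 valence electron; B²⁺ still has 1 valence electron.
Breaking into a closed-shell core is much more expensive than removing a leftover valence electron — Ca has the largest IE_3 here.
Valence configurations: Cl²⁺ [Ne]3s²3p³, Al²⁺ [Ne]3s¹, B²⁺ [He]2s¹.
The numbers (kJ/mol): Cl 3822, Ca 4912, Al 2745, B 3660.
Overall IE_3 order: Al < B < Cl < Ca.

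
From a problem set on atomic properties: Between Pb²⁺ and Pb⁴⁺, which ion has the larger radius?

Both ions have Z = 82 protons, but Pb⁴⁺ has lost more electrons, so its remaining electrons feel a larger effective nuclear charge per electron and are pulled in more tightly.
Higher positive charge → smaller ion, so Pb²⁺ > Pb⁴⁺.

Pb²⁺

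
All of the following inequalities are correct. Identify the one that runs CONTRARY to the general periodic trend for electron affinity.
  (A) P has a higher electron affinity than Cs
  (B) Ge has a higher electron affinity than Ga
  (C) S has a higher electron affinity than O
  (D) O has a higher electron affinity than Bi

The general trend: electron affinity increases across a period and decreases down a group.
(A) P (period 3, group 15) vs Cs (period 6, group 1): the stated order agrees with the simple trend.
(B) Ge (period 4, group 14) vs Ga (period 4, group 13): the stated order agrees with the simple trend.
(C) S (period 3, group 16) vs O (period 2, group 16): the stated order contradicts the simple trend.
(D) O (period 2, group 16) vs Bi (period 6, group 15): the stated order agrees with the simple trend.
The exception is (C): the compact 2p subshell of O repels the added electron more than S's larger 3p does.

(C)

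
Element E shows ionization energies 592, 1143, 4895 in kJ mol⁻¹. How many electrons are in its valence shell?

2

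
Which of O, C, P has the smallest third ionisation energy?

P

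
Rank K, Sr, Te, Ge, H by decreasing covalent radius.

K > Sr > Te > Ge > H

H is in period 1, group 1; K is in period 4, group 1; Ge is in period 4, group 14; Sr is in period 5, group 2; Te is in period 5, group 16.
Atomic radius shrinks across a period as nuclear charge pulls the same shell inward, and grows down a group as new shells are added.
Here both period and group differ, so the two effects have to be weighed against each other.
Ge > H: the two effects oppose for this pair; the down-group effect wins (121 vs 32 pm).
Te > Ge: the two effects oppose for this pair; the down-group effect wins (136 vs 121 pm).
Sr > Te: both are in period 5; the period trend gives Sr the larger value.
K > Sr: the two effects oppose for this pair; the across-period effect wins (196 vs 185 pm).
Tabulated atomic radius (pm): H 32, K 196, Ge 121, Sr 185, Te 136.
So from largest to smallest: K > Sr > Te > Ge > H.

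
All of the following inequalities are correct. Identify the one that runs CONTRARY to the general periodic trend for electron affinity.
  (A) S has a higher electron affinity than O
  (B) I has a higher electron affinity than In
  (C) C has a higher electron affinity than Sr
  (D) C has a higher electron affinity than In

The general trend: electron affinity increases across a period and decreases down a group.
(A) S (period 3, group 16) vs O (period 2, group 16): the stated order contradicts the simple trend.
(B) I (period 5, group 17) vs In (period 5, group 13): the stated order agrees with the simple trend.
(C) C (period 2, group 14) vs Sr (period 5, group 2): the stated order agrees with the simple trend.
(D) C (period 2, group 14) vs In (period 5, group 13): the stated order agrees with the simple trend.
The exception is (A): the compact 2p subshell of O repels the added electron more than S's larger 3p does.

(A)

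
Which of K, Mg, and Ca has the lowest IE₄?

After 3 electrons have been removed, what remains? K³⁺ is already 2 electrons into the core; Mg³⁺ is already 1 electron into the core; Ca³⁺ is already 1 electron into the core.
All of these are removing an electron from a noble-gas core or deeper; the smaller core (lower principal quantum number) is held far more tightly, and within a period the higher nuclear charge binds the same core more tightly.
Approximate IE_4 values (kJ/mol): K 5877, Mg 10543, Ca 6491.
Hence IE_4: K < Ca < Mg.

K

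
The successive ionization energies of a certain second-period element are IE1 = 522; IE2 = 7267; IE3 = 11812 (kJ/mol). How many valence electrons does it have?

1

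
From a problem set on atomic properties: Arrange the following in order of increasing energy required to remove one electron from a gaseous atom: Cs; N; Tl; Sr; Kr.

N is in period 2, group 15; Kr is in period 4, group 18; Sr is in period 5, group 2; Cs is in period 6, group 1; Tl is in period 6, group 13.
IE₁ increases left→right with effective nuclear charge and decreases top→bottom as the valence shell moves farther out.
Neither a single period nor a single group — weigh both effects.
Sr > Cs: relative to Cs, both the across-period and down-group shifts push Sr's first ionization energy up.
Tl > Sr: period and group pull opposite ways; the across-period shift dominates (589 vs 550 kJ/mol).
Kr > Tl: both effects reinforce here, so Kr is clearly the higher of the two.
N > Kr: period and group pull opposite ways; the down-group shift dominates (1402 vs 1351 kJ/mol).
For reference (kJ/mol): N 1402, Kr 1351, Sr 550, Cs 376, Tl 589.
So from lowest to highest: Cs < Sr < Tl < Kr < N.

Cs < Sr < Tl < Kr < N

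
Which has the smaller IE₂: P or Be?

After 1 electron has been removed, what remains? P⁺ still has 4 valence electrons; Be⁺ still has 1 valence electron.
All are still removing valence electrons, so compare the +1 ions as you would atoms: IE_2 generally rises across a period (higher Z_eff) and falls down a group (larger shell), subject to the usual subshell exceptions.
Valence configurations: P⁺ [Ne]3s²3p², Be⁺ [He]2s¹.
Approximate IE_2 values (kJ/mol): P 1907, Be 1757.
Hence IE_2: Be < P.

Be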